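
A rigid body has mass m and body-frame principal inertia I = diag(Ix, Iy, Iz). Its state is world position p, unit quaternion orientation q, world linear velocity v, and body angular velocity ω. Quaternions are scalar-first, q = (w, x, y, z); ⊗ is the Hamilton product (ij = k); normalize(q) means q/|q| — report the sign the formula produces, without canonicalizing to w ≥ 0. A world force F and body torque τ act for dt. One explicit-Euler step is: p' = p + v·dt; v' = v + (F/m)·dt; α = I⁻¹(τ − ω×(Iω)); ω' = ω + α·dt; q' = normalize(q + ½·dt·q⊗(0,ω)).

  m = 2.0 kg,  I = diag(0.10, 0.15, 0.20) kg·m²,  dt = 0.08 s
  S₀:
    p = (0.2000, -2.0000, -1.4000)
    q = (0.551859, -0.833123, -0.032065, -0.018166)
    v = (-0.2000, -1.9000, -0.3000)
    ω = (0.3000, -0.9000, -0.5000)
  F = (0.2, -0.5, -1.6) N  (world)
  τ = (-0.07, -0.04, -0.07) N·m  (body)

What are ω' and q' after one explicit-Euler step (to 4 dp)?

ω' = (0.2260, -0.9293, -0.5226)
q' = (0.5598, -0.8258, -0.0687, 0.0012)

precession coupling ω×(Iω) = (0.0225, 0.0150, -0.0135)
angular accel α = (-0.9250, -0.3667, -0.2825)
ω + α·dt = (0.2260, -0.9293, -0.5226)
q⊗(0,ω) = (0.2119954, 0.1652408, -0.9186844, 0.4835007)
updated quaternion q' = (0.5598, -0.8258, -0.0687, 0.0012)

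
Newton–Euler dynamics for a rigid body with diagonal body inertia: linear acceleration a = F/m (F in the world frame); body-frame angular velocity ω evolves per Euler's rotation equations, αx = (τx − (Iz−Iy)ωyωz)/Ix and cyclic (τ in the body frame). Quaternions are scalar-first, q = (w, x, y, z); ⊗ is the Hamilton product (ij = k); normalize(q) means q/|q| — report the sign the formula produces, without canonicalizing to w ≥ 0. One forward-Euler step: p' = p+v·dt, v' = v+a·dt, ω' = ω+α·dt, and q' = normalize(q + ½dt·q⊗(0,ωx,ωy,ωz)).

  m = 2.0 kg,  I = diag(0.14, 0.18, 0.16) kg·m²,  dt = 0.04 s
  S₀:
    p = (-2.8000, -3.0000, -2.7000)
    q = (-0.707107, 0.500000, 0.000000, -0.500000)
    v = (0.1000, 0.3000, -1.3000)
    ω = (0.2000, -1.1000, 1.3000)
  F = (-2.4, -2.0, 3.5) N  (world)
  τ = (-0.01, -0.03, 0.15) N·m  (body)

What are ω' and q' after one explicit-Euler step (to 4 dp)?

(τ − ω×Iω)/I = (-0.2757, -0.1378, 0.9925)
new body rate ω' = (0.1890, -1.1055, 1.3397)
q⊗(0,ω) = (0.5500000, -0.6914214, 0.0278177, -1.4692391)
q + ½dt·q⊗(0,ω), renormalized = (-0.6957, 0.4859, 0.0006, -0.5291)

ω' = (0.1890, -1.1055, 1.3397)
q' = (-0.6957, 0.4859, 0.0006, -0.5291)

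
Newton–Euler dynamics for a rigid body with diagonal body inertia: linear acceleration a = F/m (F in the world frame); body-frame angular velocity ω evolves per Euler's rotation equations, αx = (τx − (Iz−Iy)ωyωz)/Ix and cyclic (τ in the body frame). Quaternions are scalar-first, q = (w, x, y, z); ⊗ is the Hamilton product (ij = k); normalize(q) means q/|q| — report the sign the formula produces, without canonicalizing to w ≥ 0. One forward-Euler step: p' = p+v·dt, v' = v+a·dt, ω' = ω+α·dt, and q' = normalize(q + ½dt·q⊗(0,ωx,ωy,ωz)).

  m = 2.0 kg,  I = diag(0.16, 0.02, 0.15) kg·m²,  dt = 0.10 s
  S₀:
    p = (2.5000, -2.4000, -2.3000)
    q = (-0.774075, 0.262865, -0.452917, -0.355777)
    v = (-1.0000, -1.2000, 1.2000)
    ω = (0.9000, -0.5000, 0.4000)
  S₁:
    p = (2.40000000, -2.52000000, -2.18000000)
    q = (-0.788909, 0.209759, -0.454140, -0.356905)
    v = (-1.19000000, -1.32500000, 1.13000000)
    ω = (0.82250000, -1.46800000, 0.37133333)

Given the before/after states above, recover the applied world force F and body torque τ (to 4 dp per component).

velocity change Δv = (-0.19000000, -0.12500000, -0.07000000)
m·(v₁−v₀)/dt = (-3.8000, -2.5000, -1.4000)
ω₁ − ω₀ = (-0.07750000, -0.96800000, -0.02866667)
ω₀×(Iω₀) = (-0.0260, 0.0036, 0.0630)
applied torque τ = (-0.1500, -0.1900, 0.0200)

F = (-3.8000, -2.5000, -1.4000)
τ = (-0.1500, -0.1900, 0.0200)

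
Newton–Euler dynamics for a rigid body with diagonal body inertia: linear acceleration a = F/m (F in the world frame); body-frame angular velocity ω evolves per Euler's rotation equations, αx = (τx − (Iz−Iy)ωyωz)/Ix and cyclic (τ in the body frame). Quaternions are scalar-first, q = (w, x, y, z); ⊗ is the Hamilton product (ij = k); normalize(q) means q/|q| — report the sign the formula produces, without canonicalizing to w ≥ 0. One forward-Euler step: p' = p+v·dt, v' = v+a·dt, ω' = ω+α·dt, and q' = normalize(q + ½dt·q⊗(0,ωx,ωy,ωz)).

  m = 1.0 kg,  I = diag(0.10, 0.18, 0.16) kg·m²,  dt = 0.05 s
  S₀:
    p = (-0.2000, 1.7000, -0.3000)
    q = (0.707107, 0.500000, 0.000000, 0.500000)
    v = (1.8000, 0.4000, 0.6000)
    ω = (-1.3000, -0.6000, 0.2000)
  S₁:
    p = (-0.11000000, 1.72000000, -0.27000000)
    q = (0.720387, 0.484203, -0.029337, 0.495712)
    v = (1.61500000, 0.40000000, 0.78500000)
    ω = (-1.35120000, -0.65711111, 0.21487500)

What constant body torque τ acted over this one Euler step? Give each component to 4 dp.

Δω = ω₁−ω₀ = (-0.05120000, -0.05711111, 0.01487500)
τ = I·(Δω/dt) + ω₀×(Iω₀) = (-0.1000, -0.1900, 0.1100)

τ = (-0.1000, -0.1900, 0.1100)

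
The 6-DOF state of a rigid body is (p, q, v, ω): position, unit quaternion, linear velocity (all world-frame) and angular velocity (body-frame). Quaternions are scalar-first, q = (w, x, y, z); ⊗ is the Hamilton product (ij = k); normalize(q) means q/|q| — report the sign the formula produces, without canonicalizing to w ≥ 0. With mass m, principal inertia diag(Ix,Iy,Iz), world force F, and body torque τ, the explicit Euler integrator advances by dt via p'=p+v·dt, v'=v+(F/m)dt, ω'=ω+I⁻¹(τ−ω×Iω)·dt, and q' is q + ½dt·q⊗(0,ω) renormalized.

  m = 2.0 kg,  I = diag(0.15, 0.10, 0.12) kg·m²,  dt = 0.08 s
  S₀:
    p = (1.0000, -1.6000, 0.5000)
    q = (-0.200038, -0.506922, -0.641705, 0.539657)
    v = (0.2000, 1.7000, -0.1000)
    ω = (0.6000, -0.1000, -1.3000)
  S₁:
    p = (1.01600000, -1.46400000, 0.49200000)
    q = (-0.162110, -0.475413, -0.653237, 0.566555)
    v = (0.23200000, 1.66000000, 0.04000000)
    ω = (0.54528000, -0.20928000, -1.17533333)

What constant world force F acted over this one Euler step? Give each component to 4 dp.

velocity change Δv = (0.03200000, -0.04000000, 0.14000000)
F = m·Δv/dt = (0.8000, -1.0000, 3.5000)

F = (0.8000, -1.0000, 3.5000)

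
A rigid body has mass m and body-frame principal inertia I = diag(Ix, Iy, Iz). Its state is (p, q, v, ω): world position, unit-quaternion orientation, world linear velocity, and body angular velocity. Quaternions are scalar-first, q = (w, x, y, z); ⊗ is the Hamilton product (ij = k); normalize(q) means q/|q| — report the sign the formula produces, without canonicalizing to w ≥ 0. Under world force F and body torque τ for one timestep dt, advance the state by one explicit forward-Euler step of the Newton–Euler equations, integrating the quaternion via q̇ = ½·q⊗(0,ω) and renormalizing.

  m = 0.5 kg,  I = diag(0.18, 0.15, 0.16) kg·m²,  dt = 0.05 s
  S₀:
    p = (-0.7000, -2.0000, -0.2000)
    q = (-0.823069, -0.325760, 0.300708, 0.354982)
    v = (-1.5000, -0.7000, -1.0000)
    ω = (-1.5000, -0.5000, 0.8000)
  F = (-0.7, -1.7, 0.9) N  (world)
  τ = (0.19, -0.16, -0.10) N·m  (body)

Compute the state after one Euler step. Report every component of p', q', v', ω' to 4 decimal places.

α = I⁻¹(τ − ω×Iω) = (1.0778, -0.9067, -0.4844)
ω + α·dt = (-1.4461, -0.5453, 0.7758)
2q̇ = q⊗(0,ω) = (-0.6222716, 1.6526609, 0.1396695, -0.0445132)
updated quaternion q' = (-0.8378, -0.2842, 0.3039, 0.3535)
p' = p + v·dt = (-0.7750, -2.0350, -0.2500)
v + (F/m)dt = (-1.5700, -0.8700, -0.9100)

p' = (-0.7750, -2.0350, -0.2500)
q' = (-0.8378, -0.2842, 0.3039, 0.3535)
v' = (-1.5700, -0.8700, -0.9100)
ω' = (-1.4461, -0.5453, 0.7758)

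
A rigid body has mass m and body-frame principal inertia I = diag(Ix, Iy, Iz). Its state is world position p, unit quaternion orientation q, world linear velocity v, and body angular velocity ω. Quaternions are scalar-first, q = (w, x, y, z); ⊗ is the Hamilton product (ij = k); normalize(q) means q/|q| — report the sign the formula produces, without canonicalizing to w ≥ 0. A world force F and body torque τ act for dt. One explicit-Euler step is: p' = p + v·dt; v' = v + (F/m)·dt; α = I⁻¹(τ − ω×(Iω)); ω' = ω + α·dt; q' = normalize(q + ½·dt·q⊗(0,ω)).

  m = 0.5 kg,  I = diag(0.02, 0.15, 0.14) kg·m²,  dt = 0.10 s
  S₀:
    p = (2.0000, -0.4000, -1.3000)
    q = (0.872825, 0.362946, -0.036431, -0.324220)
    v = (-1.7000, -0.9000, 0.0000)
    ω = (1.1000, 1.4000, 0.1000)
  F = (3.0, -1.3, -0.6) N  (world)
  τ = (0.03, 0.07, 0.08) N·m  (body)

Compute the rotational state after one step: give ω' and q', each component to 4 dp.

ω' = (1.2570, 1.4555, 0.0141)
q' = (0.8536, 0.4318, 0.0050, -0.2913)

(τ − ω×Iω)/I = (1.5700, 0.5547, -0.8586)
ω' = ω + α·dt = (1.2570, 1.4555, 0.0141)
q⊗(0,ω) = (-0.3158152, 1.4103724, 0.8290184, 0.6354810)
q' = normalize(q + ½dt·q⊗(0,ω)) = (0.8536, 0.4318, 0.0050, -0.2913)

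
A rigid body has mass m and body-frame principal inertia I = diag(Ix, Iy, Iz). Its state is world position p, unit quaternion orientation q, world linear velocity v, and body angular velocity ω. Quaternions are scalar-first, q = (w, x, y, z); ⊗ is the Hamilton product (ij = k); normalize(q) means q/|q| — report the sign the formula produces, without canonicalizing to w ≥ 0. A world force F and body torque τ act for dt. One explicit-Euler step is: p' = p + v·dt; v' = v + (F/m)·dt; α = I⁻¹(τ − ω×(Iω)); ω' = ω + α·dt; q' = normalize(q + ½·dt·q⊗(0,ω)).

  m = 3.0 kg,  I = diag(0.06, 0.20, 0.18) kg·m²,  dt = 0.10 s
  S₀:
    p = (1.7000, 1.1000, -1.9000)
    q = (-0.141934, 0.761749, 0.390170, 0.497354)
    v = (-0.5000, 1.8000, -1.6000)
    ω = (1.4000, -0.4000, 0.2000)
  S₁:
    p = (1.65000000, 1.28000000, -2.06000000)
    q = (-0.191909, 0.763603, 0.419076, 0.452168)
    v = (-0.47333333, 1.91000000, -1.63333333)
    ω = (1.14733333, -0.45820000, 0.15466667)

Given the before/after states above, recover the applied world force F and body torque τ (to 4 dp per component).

F = (0.8000, 3.3000, -1.0000)
τ = (-0.1500, -0.1500, -0.1600)

Δω = ω₁−ω₀ = (-0.25266667, -0.05820000, -0.04533333)
applied torque τ = (-0.1500, -0.1500, -0.1600)
Δv = v₁−v₀ = (0.02666667, 0.11000000, -0.03333333)
F = m·Δv/dt = (0.8000, 3.3000, -1.0000)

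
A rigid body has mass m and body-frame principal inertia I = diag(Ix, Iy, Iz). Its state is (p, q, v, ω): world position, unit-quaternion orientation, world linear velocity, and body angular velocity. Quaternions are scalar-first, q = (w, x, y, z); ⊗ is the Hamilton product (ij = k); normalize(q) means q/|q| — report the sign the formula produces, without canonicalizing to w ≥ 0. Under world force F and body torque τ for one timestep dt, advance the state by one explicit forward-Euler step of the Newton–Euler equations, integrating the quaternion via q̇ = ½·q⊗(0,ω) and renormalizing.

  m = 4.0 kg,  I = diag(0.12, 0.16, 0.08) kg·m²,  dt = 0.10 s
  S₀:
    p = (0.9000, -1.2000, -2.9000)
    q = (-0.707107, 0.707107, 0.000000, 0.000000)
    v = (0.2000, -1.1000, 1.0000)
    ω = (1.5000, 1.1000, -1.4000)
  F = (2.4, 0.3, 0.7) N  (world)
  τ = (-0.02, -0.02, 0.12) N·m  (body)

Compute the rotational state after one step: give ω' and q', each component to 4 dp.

gyro term ω×Iω = (0.1232, -0.0840, 0.0660)
angular accel α = (-1.1933, 0.4000, 0.6750)
ω + α·dt = (1.3807, 1.1400, -1.3325)
2q̇ = q⊗(0,ω) = (-1.0606605, -1.0606605, 0.2121321, 1.7677675)
q' = normalize(q + ½dt·q⊗(0,ω)) = (-0.7550, 0.6497, 0.0105, 0.0878)

ω' = (1.3807, 1.1400, -1.3325)
q' = (-0.7550, 0.6497, 0.0105, 0.0878)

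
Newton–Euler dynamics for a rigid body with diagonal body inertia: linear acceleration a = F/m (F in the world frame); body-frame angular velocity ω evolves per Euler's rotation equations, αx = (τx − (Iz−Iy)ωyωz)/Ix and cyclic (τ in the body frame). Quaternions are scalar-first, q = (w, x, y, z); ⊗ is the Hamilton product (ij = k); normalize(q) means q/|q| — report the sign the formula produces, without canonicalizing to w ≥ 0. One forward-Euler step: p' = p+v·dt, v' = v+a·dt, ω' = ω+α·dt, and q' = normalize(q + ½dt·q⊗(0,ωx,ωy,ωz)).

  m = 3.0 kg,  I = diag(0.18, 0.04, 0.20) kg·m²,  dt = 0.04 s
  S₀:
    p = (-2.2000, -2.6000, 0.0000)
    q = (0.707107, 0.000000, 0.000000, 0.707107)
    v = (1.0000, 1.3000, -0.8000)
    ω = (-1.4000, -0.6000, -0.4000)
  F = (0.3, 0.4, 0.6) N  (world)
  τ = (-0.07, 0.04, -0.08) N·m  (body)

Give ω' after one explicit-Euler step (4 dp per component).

ω' = (-1.4241, -0.5488, -0.3925)

gyro term ω×Iω = (0.0384, -0.0112, -0.1176)
angular accel α = (-0.6022, 1.2800, 0.1880)
new body rate ω' = (-1.4241, -0.5488, -0.3925)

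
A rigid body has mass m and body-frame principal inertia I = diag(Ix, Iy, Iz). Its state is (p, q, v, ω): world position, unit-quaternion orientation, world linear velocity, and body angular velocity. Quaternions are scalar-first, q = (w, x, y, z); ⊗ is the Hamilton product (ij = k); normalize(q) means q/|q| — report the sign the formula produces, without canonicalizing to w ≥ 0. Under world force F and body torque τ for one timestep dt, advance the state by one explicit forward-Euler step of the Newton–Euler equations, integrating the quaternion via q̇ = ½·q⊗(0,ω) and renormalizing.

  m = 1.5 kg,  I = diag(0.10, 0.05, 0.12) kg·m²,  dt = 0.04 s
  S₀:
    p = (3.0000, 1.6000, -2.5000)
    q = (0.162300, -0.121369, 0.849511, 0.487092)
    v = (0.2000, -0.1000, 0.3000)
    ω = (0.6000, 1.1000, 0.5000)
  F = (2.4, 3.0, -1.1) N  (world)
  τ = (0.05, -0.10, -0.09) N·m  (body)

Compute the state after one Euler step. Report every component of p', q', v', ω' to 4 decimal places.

p' = (3.0080, 1.5960, -2.4880)
q' = (0.1401, -0.1216, 0.8598, 0.4757)
v' = (0.2640, -0.0200, 0.2707)
ω' = (0.6046, 1.0248, 0.4810)

gyro term ω×Iω = (0.0385, -0.0060, -0.0330)
α = I⁻¹(τ − ω×Iω) = (0.1150, -1.8800, -0.4750)
new body rate ω' = (0.6046, 1.0248, 0.4810)
q⊗(0,ω) = (-1.1051867, -0.0136657, 0.5314697, -0.5620625)
updated quaternion q' = (0.1401, -0.1216, 0.8598, 0.4757)
p' = p + v·dt = (3.0080, 1.5960, -2.4880)
new velocity v' = (0.2640, -0.0200, 0.2707)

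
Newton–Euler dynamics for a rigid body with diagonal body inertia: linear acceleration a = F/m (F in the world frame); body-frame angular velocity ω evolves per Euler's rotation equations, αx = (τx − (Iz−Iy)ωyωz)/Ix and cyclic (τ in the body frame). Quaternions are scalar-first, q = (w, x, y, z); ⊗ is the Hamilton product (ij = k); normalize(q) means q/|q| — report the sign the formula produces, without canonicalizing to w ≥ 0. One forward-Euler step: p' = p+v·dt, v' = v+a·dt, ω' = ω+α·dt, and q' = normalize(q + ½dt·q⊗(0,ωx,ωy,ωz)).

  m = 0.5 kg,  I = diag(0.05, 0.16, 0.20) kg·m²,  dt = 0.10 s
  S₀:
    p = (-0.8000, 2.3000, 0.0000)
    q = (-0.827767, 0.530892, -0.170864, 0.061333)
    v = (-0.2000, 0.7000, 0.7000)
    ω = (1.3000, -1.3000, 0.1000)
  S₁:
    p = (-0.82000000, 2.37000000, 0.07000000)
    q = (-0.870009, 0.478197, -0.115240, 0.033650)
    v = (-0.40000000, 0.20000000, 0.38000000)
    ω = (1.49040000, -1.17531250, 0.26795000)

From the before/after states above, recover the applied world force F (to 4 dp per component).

Δv = v₁−v₀ = (-0.20000000, -0.50000000, -0.32000000)
F = m·Δv/dt = (-1.0000, -2.5000, -1.6000)

F = (-1.0000, -2.5000, -1.6000)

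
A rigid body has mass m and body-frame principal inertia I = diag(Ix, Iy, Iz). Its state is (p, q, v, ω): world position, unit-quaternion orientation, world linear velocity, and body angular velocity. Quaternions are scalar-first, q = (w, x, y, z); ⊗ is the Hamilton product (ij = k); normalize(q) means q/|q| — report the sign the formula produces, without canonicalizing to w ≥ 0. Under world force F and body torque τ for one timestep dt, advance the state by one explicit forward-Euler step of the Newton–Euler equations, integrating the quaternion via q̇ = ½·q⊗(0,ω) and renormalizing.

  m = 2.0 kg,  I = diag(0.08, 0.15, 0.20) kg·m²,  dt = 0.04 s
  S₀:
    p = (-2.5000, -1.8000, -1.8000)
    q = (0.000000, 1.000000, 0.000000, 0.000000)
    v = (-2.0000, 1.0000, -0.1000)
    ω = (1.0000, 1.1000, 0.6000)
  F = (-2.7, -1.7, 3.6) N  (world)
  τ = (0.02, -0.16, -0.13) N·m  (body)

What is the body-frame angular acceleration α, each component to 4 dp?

α = (-0.1625, -0.5867, -1.0350)

ω×(Iω) gyroscopic = (0.0330, -0.0720, 0.0770)
α = I⁻¹(τ − ω×Iω) = (-0.1625, -0.5867, -1.0350)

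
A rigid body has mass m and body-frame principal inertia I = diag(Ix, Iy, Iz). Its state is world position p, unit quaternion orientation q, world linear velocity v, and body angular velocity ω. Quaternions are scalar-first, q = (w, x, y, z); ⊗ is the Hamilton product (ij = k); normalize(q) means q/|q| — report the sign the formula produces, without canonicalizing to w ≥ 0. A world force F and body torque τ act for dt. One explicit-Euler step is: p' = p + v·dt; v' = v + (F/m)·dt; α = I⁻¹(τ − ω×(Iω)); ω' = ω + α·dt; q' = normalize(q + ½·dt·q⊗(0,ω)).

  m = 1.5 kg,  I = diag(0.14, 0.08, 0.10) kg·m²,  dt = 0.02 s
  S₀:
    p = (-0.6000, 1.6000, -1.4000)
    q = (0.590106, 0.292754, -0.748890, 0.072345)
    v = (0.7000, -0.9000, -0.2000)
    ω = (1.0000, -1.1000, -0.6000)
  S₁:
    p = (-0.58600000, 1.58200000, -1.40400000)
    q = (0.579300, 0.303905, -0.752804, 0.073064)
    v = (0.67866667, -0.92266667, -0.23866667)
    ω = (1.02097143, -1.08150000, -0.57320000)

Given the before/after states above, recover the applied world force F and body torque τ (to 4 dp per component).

F = (-1.6000, -1.7000, -2.9000)
τ = (0.1600, 0.0500, 0.2000)

velocity change Δv = (-0.02133333, -0.02266667, -0.03866667)
applied force F = (-1.6000, -1.7000, -2.9000)
Δω = ω₁−ω₀ = (0.02097143, 0.01850000, 0.02680000)
precession coupling = (0.0132, -0.0240, 0.0660)
τ = I·(Δω/dt) + ω₀×(Iω₀) = (0.1600, 0.0500, 0.2000)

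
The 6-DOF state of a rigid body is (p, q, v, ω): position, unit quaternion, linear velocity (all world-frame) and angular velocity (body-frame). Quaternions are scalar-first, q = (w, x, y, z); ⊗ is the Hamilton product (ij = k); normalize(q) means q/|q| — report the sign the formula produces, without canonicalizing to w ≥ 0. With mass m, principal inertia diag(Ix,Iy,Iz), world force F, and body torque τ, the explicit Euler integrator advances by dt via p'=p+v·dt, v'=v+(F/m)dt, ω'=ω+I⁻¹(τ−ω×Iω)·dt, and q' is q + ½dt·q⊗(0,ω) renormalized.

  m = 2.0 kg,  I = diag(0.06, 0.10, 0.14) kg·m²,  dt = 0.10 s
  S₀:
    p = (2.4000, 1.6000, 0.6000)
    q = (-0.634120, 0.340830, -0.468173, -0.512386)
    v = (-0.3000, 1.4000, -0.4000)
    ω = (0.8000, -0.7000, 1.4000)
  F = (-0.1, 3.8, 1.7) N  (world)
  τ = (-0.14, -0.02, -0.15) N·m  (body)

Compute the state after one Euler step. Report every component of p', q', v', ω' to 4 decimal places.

p' = (2.3700, 1.7400, 0.5600)
q' = (-0.6259, 0.2637, -0.4884, -0.5479)
v' = (-0.3050, 1.5900, -0.3150)
ω' = (0.6320, -0.6304, 1.3089)

gyro term ω×Iω = (-0.0392, -0.0896, -0.0224)
angular accel α = (-1.6800, 0.6960, -0.9114)
ω + α·dt = (0.6320, -0.6304, 1.3089)
q⊗(0,ω) = (0.1169553, -1.5214084, -0.4431868, -0.7518106)
q' = normalize(q + ½dt·q⊗(0,ω)) = (-0.6259, 0.2637, -0.4884, -0.5479)
a = F/m = (-0.0500, 1.9000, 0.8500)
p + v·dt = (2.3700, 1.7400, 0.5600)
v + (F/m)dt = (-0.3050, 1.5900, -0.3150)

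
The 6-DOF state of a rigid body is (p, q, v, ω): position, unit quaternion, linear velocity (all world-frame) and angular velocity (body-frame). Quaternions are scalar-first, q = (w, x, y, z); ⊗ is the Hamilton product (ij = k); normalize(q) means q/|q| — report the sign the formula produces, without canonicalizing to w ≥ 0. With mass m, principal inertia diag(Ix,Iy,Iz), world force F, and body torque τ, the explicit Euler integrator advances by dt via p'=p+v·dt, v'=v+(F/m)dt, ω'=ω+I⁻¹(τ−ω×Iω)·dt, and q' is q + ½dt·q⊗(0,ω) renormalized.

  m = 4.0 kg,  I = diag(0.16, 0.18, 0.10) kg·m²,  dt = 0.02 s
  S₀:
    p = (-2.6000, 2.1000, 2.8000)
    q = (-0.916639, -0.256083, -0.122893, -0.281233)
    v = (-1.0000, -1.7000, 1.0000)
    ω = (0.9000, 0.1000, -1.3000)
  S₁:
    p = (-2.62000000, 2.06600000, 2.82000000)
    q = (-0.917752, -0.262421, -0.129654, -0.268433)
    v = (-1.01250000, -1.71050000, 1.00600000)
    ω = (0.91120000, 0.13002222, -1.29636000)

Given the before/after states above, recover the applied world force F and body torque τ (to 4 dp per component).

ω₁ − ω₀ = (0.01120000, 0.03002222, 0.00364000)
applied torque τ = (0.1000, 0.2000, 0.0200)
velocity change Δv = (-0.01250000, -0.01050000, 0.00600000)
F = m·Δv/dt = (-2.5000, -2.1000, 1.2000)

F = (-2.5000, -2.1000, 1.2000)
τ = (0.1000, 0.2000, 0.0200)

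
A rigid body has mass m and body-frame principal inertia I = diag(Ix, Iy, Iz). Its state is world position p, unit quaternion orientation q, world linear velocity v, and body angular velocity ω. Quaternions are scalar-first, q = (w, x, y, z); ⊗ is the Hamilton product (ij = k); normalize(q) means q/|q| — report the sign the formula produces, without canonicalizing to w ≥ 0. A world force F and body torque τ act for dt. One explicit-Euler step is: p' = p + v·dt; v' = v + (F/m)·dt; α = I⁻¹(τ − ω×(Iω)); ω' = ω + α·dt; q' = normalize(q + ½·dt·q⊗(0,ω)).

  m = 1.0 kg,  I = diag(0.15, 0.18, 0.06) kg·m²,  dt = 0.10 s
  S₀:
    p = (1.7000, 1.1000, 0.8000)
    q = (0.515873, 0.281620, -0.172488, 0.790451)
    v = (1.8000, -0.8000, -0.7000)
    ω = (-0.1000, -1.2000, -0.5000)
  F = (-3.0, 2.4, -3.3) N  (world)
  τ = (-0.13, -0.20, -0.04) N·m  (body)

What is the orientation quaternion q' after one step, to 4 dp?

Hamilton product q⊗(0,ω) = (0.2164019, 0.9831979, -0.5572827, -0.6131293)
q' = normalize(q + ½dt·q⊗(0,ω)) = (0.5256, 0.3301, -0.1999, 0.7582)

q' = (0.5256, 0.3301, -0.1999, 0.7582)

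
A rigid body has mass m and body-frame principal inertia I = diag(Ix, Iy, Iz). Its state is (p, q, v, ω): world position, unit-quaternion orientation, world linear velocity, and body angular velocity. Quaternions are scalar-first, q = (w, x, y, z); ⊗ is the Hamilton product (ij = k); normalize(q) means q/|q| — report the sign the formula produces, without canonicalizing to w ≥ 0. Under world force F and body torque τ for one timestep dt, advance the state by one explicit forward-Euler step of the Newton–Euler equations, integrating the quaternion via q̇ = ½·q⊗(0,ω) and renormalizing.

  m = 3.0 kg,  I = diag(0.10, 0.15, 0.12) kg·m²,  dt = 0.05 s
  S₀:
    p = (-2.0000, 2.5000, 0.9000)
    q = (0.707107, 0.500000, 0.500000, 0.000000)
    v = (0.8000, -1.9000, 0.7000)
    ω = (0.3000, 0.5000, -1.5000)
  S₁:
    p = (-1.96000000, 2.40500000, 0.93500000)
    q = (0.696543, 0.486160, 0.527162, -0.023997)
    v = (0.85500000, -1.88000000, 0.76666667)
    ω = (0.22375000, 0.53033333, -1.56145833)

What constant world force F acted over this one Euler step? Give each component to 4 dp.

velocity change Δv = (0.05500000, 0.02000000, 0.06666667)
F = m·Δv/dt = (3.3000, 1.2000, 4.0000)

F = (3.3000, 1.2000, 4.0000)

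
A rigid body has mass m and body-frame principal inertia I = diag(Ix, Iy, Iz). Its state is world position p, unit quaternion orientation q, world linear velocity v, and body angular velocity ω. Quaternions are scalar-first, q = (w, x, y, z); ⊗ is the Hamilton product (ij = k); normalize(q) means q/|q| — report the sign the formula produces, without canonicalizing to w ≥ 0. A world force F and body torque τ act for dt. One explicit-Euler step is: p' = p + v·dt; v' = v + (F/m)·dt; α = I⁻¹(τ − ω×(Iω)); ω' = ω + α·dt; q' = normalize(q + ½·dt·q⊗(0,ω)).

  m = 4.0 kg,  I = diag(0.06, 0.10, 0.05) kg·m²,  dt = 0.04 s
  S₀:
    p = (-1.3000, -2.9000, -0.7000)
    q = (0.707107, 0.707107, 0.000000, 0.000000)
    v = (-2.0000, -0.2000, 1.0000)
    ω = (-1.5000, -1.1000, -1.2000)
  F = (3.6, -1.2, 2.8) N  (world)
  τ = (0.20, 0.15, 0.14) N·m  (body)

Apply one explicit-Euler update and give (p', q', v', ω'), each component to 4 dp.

p' = (-1.3800, -2.9080, -0.6600)
q' = (0.7276, 0.6852, 0.0014, -0.0325)
v' = (-1.9640, -0.2120, 1.0280)
ω' = (-1.3227, -1.0472, -1.1408)

p + v·dt = (-1.3800, -2.9080, -0.6600)
new velocity v' = (-1.9640, -0.2120, 1.0280)
precession coupling ω×(Iω) = (-0.0660, 0.0180, 0.0660)
angular accel α = (4.4333, 1.3200, 1.4800)
new body rate ω' = (-1.3227, -1.0472, -1.1408)
Hamilton product q⊗(0,ω) = (1.0606605, -1.0606605, 0.0707107, -1.6263461)
q + ½dt·q⊗(0,ω), renormalized = (0.7276, 0.6852, 0.0014, -0.0325)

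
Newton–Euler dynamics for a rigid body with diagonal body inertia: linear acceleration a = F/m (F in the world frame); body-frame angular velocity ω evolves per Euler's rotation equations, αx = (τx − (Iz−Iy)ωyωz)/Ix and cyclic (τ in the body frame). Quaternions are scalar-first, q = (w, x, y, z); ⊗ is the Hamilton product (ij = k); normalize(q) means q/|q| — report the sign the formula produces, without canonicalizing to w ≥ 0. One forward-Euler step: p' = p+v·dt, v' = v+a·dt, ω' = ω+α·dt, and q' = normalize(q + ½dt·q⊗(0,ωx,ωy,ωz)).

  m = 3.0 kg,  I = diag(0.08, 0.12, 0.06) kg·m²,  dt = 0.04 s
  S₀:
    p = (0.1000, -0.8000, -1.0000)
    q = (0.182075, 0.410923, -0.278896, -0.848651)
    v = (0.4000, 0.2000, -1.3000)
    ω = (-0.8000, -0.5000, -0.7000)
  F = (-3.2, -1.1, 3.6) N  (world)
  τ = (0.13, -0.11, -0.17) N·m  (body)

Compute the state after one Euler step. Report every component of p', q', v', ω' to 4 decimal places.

p' = (0.1160, -0.7920, -1.0520)
q' = (0.1739, 0.4033, -0.2613, -0.8595)
v' = (0.3573, 0.1853, -1.2520)
ω' = (-0.7245, -0.5404, -0.8240)

p' = p + v·dt = (0.1160, -0.7920, -1.0520)
v' = v + a·dt = (0.3573, 0.1853, -1.2520)
precession coupling ω×(Iω) = (-0.0210, 0.0112, 0.0160)
angular accel α = (1.8875, -1.0100, -3.1000)
ω + α·dt = (-0.7245, -0.5404, -0.8240)
Hamilton product q⊗(0,ω) = (-0.4047653, -0.3747583, 0.8755294, -0.5560308)
q' = normalize(q + ½dt·q⊗(0,ω)) = (0.1739, 0.4033, -0.2613, -0.8595)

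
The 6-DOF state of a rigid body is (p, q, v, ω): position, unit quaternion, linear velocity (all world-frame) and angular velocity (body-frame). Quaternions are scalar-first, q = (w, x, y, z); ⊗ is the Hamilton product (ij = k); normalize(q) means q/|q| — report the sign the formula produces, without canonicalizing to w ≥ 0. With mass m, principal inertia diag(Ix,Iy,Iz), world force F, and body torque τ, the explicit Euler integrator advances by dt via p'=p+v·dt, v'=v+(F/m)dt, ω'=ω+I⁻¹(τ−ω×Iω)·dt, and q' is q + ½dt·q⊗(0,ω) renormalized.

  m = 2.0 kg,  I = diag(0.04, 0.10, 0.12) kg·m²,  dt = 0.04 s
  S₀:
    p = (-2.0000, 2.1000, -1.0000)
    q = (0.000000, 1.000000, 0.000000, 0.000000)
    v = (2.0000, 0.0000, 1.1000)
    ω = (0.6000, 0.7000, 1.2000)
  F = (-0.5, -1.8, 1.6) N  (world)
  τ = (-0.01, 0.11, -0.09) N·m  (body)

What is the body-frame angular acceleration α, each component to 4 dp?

α = (-0.6700, 1.6760, -0.9600)

precession coupling ω×(Iω) = (0.0168, -0.0576, 0.0252)
(τ − ω×Iω)/I = (-0.6700, 1.6760, -0.9600)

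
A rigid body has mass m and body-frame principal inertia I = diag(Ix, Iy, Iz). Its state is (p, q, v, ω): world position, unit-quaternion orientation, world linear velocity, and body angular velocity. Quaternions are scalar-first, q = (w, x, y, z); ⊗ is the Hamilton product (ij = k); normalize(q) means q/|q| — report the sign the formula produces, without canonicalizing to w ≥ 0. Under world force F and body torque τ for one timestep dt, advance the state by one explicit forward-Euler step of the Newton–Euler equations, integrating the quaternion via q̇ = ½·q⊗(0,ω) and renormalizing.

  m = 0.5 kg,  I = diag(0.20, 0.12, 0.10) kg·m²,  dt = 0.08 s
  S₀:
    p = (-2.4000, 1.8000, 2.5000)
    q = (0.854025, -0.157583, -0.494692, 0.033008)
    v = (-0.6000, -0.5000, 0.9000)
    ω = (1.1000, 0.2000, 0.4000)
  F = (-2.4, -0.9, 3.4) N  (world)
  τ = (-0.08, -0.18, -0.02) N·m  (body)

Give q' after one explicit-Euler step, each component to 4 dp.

Hamilton product q⊗(0,ω) = (0.2590765, 0.7349491, 0.2701470, 0.8542546)
updated quaternion q' = (0.8634, -0.1280, -0.4833, 0.0671)

q' = (0.8634, -0.1280, -0.4833, 0.0671)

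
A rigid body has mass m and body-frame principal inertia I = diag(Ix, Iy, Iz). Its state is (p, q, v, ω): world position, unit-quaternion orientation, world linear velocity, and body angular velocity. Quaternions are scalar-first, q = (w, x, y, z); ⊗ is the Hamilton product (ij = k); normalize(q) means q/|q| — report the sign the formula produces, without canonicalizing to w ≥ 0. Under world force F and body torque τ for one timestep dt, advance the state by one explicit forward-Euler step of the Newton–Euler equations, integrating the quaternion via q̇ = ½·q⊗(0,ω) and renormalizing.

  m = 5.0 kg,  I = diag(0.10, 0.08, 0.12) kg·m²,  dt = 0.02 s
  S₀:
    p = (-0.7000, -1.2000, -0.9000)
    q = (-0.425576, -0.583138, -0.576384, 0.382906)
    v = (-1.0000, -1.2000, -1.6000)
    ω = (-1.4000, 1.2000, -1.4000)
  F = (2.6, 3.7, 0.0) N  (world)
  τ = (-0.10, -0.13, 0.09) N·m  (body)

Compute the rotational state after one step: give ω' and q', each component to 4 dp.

angular accel α = (-0.3280, -1.1350, 0.4700)
ω + α·dt = (-1.4066, 1.1773, -1.3906)
2q̇ = q⊗(0,ω) = (0.4113360, 0.9432568, -1.8631528, -0.9108968)
updated quaternion q' = (-0.4213, -0.5736, -0.5949, 0.3737)

ω' = (-1.4066, 1.1773, -1.3906)
q' = (-0.4213, -0.5736, -0.5949, 0.3737)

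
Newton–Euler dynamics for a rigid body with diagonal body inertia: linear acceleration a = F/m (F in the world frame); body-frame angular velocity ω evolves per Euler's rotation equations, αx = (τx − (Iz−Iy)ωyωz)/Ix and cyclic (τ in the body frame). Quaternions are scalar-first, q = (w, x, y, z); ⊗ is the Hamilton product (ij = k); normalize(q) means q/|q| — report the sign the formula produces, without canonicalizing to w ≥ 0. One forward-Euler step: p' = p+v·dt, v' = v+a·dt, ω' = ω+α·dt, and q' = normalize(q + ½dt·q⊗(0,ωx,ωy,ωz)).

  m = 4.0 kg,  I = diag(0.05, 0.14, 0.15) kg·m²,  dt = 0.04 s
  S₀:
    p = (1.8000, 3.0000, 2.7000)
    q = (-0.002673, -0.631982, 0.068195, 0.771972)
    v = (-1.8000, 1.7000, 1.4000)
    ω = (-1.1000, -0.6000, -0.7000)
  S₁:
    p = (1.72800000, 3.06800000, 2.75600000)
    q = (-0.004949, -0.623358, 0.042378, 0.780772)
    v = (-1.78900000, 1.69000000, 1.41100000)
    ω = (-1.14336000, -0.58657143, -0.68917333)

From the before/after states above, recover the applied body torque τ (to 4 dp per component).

Δω = ω₁−ω₀ = (-0.04336000, 0.01342857, 0.01082667)
applied torque τ = (-0.0500, -0.0300, 0.1000)

τ = (-0.0500, -0.0300, 0.1000)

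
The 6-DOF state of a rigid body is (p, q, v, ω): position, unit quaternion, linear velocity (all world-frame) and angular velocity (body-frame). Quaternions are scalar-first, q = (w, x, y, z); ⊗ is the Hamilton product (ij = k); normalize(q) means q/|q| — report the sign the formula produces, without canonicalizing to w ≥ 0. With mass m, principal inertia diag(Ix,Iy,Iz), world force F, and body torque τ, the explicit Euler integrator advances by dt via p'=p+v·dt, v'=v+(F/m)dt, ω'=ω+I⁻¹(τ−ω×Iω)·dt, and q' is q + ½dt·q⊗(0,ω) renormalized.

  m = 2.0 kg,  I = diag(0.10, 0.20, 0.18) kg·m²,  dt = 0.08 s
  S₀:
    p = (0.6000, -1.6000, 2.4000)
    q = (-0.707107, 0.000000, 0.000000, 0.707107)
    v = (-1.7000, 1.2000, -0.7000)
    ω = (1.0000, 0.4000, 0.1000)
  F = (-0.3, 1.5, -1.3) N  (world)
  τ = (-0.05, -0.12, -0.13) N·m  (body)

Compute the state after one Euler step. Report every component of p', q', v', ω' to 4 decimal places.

new position p' = (0.4640, -1.5040, 2.3440)
v + (F/m)dt = (-1.7120, 1.2600, -0.7520)
α = I⁻¹(τ − ω×Iω) = (-0.4920, -0.5600, -0.9444)
new body rate ω' = (0.9606, 0.3552, 0.0244)
Hamilton product q⊗(0,ω) = (-0.0707107, -0.9899498, 0.4242642, -0.0707107)
q' = normalize(q + ½dt·q⊗(0,ω)) = (-0.7093, -0.0396, 0.0170, 0.7036)

p' = (0.4640, -1.5040, 2.3440)
q' = (-0.7093, -0.0396, 0.0170, 0.7036)
v' = (-1.7120, 1.2600, -0.7520)
ω' = (0.9606, 0.3552, 0.0244)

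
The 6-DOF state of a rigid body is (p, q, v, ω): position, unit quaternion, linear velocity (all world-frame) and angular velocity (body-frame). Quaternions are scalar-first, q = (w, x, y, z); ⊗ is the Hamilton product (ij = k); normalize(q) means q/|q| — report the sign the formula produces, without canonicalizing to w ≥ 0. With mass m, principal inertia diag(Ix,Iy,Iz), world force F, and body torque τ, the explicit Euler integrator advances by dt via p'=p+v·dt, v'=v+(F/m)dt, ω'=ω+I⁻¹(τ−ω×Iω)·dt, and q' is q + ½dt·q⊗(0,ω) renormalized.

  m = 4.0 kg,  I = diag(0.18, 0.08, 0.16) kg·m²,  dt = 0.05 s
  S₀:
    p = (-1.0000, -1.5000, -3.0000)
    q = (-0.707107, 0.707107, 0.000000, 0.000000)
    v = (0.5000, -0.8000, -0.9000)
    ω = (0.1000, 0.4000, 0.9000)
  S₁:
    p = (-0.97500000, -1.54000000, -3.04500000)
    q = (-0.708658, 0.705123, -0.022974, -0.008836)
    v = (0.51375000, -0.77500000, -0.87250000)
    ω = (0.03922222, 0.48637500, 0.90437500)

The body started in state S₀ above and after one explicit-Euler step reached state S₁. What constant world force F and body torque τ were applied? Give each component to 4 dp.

Δv = v₁−v₀ = (0.01375000, 0.02500000, 0.02750000)
applied force F = (1.1000, 2.0000, 2.2000)
Δω = ω₁−ω₀ = (-0.06077778, 0.08637500, 0.00437500)
gyro term ω₀×Iω₀ = (0.0288, 0.0018, -0.0040)
τ = I·(Δω/dt) + ω₀×(Iω₀) = (-0.1900, 0.1400, 0.0100)

F = (1.1000, 2.0000, 2.2000)
τ = (-0.1900, 0.1400, 0.0100)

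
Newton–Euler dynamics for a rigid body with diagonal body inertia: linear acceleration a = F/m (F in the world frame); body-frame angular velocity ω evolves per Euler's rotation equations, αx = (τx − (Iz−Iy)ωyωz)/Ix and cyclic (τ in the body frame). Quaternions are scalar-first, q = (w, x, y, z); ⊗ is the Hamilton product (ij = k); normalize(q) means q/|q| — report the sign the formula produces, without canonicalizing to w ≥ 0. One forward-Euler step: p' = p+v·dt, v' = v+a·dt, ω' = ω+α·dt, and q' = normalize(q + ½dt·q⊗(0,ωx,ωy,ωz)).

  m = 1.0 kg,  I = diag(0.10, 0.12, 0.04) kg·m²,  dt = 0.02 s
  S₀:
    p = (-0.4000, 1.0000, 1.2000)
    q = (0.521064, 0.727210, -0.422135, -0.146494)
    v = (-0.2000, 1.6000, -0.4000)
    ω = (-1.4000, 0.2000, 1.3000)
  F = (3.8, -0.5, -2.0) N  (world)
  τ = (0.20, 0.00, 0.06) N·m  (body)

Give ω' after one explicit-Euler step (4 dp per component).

ω' = (-1.3558, 0.2182, 1.3328)

ω×(Iω) gyroscopic = (-0.0208, -0.1092, -0.0056)
(τ − ω×Iω)/I = (2.2080, 0.9100, 1.6400)
ω' = ω + α·dt = (-1.3558, 0.2182, 1.3328)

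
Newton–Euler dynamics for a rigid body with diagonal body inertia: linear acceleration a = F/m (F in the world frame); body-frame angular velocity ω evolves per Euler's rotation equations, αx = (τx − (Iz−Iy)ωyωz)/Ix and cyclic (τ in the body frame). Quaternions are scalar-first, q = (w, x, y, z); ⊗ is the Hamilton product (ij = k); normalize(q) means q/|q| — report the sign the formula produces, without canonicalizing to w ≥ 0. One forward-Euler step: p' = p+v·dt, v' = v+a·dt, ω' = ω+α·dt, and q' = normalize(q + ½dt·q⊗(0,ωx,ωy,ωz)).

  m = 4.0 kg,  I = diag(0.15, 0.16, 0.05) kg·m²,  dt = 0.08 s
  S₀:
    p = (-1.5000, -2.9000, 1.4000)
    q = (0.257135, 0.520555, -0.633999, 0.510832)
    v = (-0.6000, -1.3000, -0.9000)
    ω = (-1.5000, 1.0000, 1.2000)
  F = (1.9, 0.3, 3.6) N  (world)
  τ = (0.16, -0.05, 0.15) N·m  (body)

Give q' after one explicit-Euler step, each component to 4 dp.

q' = (0.2881, 0.4526, -0.6768, 0.5041)

q⊗(0,ω) = (0.8018331, -1.6573333, -1.1337790, -0.1218815)
q' = normalize(q + ½dt·q⊗(0,ω)) = (0.2881, 0.4526, -0.6768, 0.5041)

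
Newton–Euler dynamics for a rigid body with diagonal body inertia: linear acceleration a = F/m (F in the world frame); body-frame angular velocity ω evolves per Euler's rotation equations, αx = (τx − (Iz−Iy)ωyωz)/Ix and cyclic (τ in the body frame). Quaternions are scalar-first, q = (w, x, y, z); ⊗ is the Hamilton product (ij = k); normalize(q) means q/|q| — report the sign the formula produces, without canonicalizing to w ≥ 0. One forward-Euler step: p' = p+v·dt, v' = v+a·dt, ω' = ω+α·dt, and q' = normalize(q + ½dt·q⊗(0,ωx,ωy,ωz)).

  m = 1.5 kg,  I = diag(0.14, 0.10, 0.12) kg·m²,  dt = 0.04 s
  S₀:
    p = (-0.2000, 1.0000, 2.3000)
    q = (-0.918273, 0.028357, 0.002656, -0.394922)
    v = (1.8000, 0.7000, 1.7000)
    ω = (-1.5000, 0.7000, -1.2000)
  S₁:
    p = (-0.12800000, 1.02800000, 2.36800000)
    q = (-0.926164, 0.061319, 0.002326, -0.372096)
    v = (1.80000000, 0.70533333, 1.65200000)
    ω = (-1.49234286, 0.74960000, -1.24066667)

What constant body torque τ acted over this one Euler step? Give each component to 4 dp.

ω₁ − ω₀ = (0.00765714, 0.04960000, -0.04066667)
τ = I·(Δω/dt) + ω₀×(Iω₀) = (0.0100, 0.1600, -0.0800)

τ = (0.0100, 0.1600, -0.0800)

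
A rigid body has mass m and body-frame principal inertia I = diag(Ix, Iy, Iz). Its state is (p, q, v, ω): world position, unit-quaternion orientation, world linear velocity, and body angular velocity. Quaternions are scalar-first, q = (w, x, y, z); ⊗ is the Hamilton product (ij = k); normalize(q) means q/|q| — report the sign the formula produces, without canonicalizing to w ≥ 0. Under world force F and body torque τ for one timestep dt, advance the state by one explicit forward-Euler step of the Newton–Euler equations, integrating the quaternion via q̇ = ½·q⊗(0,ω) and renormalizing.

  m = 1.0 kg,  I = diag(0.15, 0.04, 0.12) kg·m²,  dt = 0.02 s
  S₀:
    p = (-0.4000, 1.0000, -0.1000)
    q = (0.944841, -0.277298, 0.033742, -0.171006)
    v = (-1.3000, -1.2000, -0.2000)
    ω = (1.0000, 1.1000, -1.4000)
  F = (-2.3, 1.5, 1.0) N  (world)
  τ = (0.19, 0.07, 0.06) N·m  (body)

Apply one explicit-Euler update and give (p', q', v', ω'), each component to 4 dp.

p' = (-0.4260, 0.9760, -0.1040)
q' = (0.9447, -0.2664, 0.0385, -0.1876)
v' = (-1.3460, -1.1700, -0.1800)
ω' = (1.0418, 1.1560, -1.3698)

a = F/m = (-2.3000, 1.5000, 1.0000)
new position p' = (-0.4260, 0.9760, -0.1040)
v' = v + a·dt = (-1.3460, -1.1700, -0.1800)
precession coupling ω×(Iω) = (-0.1232, -0.0420, -0.1210)
angular accel α = (2.0880, 2.8000, 1.5083)
new body rate ω' = (1.0418, 1.1560, -1.3698)
2q̇ = q⊗(0,ω) = (0.0007734, 1.0857088, 0.4801019, -1.6615472)
q + ½dt·q⊗(0,ω), renormalized = (0.9447, -0.2664, 0.0385, -0.1876)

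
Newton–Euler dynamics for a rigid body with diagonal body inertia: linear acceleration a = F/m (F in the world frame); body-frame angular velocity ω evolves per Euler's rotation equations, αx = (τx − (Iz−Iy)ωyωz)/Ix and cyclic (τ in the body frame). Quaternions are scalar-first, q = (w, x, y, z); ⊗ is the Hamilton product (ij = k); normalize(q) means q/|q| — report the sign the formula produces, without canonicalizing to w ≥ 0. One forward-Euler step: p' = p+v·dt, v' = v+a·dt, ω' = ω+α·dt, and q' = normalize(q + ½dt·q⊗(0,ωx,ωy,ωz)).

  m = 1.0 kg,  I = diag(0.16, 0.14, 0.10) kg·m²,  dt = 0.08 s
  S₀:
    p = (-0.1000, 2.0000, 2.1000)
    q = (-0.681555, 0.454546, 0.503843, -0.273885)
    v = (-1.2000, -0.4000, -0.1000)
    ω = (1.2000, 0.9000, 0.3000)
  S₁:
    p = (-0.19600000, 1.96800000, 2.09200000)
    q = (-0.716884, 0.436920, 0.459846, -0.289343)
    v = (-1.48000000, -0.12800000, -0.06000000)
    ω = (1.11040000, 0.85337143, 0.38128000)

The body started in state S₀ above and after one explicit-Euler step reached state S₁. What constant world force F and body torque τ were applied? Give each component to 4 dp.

Δω = ω₁−ω₀ = (-0.08960000, -0.04662857, 0.08128000)
gyro term ω₀×Iω₀ = (-0.0108, 0.0216, -0.0216)
applied torque τ = (-0.1900, -0.0600, 0.0800)
v₁ − v₀ = (-0.28000000, 0.27200000, 0.04000000)
F = m·Δv/dt = (-3.5000, 3.4000, 0.5000)

F = (-3.5000, 3.4000, 0.5000)
τ = (-0.1900, -0.0600, 0.0800)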